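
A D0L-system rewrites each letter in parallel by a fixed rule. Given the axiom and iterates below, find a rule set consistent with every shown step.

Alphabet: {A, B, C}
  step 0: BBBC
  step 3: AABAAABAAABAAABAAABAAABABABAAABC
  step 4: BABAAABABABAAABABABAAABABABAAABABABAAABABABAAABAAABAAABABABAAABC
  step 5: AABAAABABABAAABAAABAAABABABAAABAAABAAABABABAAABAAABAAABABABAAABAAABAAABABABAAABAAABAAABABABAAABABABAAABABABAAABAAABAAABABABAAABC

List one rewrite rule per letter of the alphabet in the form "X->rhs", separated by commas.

  step 4 ⇒ step 5: BABAAABABABAAABABABAAABABABAAABABABAAABABABAAABAAABAAABABABAAABC ⇒ AA·BA·AA·BA·BA·BA·AA·BA·AA·BA·AA·BA·BA·BA·AA·BA·AA·BA·AA·BA·BA·BA·AA·BA·AA·BA·AA·BA·BA·BA·AA·BA·AA·BA·AA·BA·BA·BA·AA·BA·AA·BA·AA·BA·BA·BA·AA·BA·BA·BA·AA·BA·BA·BA·AA·BA·AA·BA·AA·BA·BA·BA·AA·BC
    A ↦ BA
    B ↦ AA
    C ↦ BC

A->BA, B->AA, C->BC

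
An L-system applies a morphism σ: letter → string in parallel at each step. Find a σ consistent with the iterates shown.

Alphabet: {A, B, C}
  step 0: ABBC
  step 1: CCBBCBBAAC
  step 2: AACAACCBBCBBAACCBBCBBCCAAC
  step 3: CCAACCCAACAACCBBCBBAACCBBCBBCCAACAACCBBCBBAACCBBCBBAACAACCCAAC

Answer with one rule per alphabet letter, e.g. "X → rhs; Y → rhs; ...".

A->C, B->CBB, C->AAC

  step 2 ⇒ step 3: AACAACCBBCBBAACCBBCBBCCAAC ⇒ C·C·AAC·C·C·AAC·AAC·CBB·CBB·AAC·CBB·CBB·C·C·AAC·AAC·CBB·CBB·AAC·CBB·CBB·AAC·AAC·C·C·AAC
    A ↦ C
    B ↦ CBB
    C ↦ AAC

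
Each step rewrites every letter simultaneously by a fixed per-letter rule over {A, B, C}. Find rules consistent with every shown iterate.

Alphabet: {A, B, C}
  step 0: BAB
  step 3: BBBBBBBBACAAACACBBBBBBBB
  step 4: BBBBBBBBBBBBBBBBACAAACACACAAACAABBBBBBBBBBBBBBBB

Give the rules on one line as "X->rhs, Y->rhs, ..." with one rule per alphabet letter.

A->AC, B->BB, C->AA

  step 3 ⇒ step 4: BBBBBBBBACAAACACBBBBBBBB ⇒ BB·BB·BB·BB·BB·BB·BB·BB·AC·AA·AC·AC·AC·AA·AC·AA·BB·BB·BB·BB·BB·BB·BB·BB
    A ↦ AC
    B ↦ BB
    C ↦ AA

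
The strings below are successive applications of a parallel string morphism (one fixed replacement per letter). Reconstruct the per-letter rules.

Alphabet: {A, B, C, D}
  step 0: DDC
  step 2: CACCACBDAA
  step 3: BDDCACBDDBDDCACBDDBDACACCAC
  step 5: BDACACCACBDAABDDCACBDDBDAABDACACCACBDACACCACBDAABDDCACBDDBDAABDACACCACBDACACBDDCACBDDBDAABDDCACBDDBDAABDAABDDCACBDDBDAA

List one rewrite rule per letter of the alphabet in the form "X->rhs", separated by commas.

  step 2 ⇒ step 3: CACCACBDAA ⇒ BDD·CAC·BDD·BDD·CAC·BDD·BD·A·CAC·CAC
    A ↦ CAC
    B ↦ BD
    C ↦ BDD
    D ↦ A

A->CAC, B->BD, C->BDD, D->A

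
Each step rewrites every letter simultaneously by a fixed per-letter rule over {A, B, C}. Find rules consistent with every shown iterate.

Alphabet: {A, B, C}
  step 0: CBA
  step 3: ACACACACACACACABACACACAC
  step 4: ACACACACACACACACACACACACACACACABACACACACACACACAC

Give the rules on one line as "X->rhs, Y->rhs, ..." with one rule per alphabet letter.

A->AC, B->AB, C->AC

  step 3 ⇒ step 4: ACACACACACACACABACACACAC ⇒ AC·AC·AC·AC·AC·AC·AC·AC·AC·AC·AC·AC·AC·AC·AC·AB·AC·AC·AC·AC·AC·AC·AC·AC
    A ↦ AC
    B ↦ AB
    C ↦ AC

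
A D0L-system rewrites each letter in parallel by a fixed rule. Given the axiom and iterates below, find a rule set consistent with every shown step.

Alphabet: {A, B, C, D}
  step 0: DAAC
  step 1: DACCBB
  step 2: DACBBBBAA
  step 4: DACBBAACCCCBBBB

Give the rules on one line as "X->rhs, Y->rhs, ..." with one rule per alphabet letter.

A->C, B->A, C->BB, D->DA

  step 1 ⇒ step 2: DACCBB ⇒ DA·C·BB·BB·A·A
    A ↦ C
    B ↦ A
    C ↦ BB
    D ↦ DA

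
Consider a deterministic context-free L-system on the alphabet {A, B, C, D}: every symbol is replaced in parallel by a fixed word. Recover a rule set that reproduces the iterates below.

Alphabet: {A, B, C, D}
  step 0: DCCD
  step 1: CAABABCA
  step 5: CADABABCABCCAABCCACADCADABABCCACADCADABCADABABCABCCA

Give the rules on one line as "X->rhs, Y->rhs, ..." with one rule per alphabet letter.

A->C, B->AD, C->AB, D->CA

  step 0 ⇒ step 1: DCCD ⇒ CA·AB·AB·CA
    C ↦ AB
    D ↦ CA
    A ↦ C  (constrained at step 1)
    B ↦ AD  (constrained at step 1)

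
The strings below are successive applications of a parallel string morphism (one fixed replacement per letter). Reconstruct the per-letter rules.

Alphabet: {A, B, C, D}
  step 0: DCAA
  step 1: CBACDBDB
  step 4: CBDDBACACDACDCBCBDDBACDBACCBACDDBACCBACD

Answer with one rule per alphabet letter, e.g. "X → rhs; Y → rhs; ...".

  step 0 ⇒ step 1: DCAA ⇒ CB·AC·DB·DB
    A ↦ DB
    C ↦ AC
    D ↦ CB
    B ↦ D  (constrained at step 1)

A->DB, B->D, C->AC, D->CB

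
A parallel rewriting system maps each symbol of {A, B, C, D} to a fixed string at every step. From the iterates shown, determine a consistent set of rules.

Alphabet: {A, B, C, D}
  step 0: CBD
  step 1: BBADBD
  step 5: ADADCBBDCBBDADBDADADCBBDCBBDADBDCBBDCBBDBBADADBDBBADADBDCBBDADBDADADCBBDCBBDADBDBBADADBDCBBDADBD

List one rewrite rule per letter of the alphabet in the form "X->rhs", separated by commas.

A->CB, B->AD, C->BB, D->BD

  step 0 ⇒ step 1: CBD ⇒ BB·AD·BD
    B ↦ AD
    C ↦ BB
    D ↦ BD
    A ↦ CB  (constrained at step 1)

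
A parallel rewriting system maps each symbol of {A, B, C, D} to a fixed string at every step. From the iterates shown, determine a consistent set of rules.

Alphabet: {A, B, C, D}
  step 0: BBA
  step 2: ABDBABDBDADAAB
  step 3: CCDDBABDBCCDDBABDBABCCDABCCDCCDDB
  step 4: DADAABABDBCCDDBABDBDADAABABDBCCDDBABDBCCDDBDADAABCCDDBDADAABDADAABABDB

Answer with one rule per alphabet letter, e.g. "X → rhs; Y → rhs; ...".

  step 3 ⇒ step 4: CCDDBABDBCCDDBABDBABCCDABCCDCCDDB ⇒ DA·DA·AB·AB·DB·CCD·DB·AB·DB·DA·DA·AB·AB·DB·CCD·DB·AB·DB·CCD·DB·DA·DA·AB·CCD·DB·DA·DA·AB·DA·DA·AB·AB·DB
    A ↦ CCD
    B ↦ DB
    C ↦ DA
    D ↦ AB

A->CCD, B->DB, C->DA, D->AB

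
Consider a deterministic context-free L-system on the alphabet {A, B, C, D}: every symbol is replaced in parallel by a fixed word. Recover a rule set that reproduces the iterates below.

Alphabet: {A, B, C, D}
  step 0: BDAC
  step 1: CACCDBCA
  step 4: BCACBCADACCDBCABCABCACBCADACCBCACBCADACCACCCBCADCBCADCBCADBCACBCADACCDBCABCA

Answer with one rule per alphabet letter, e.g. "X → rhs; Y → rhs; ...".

A->D, B->C, C->BCA, D->ACC

  step 0 ⇒ step 1: BDAC ⇒ C·ACC·D·BCA
    A ↦ D
    B ↦ C
    C ↦ BCA
    D ↦ ACC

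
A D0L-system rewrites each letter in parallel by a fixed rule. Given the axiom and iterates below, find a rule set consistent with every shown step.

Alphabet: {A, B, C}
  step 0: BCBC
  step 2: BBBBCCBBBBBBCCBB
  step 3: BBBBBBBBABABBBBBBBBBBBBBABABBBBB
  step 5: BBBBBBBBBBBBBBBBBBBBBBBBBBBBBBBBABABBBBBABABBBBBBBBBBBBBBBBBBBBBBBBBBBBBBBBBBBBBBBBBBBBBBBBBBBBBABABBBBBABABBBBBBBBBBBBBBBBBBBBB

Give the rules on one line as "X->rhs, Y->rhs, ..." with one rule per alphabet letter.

  step 2 ⇒ step 3: BBBBCCBBBBBBCCBB ⇒ BB·BB·BB·BB·AB·AB·BB·BB·BB·BB·BB·BB·AB·AB·BB·BB
    B ↦ BB
    C ↦ AB
    A ↦ CC  (constrained at step 3)

A->CC, B->BB, C->AB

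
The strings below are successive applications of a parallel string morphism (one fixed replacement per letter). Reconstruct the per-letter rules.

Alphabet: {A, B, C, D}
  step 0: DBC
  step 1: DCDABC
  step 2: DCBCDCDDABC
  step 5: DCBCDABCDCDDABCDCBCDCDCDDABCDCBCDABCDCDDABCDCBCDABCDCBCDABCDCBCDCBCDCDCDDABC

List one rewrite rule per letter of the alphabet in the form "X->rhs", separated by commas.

  step 1 ⇒ step 2: DCDABC ⇒ DC·BC·DC·D·DA·BC
    A ↦ D
    B ↦ DA
    C ↦ BC
    D ↦ DC

A->D, B->DA, C->BC, D->DC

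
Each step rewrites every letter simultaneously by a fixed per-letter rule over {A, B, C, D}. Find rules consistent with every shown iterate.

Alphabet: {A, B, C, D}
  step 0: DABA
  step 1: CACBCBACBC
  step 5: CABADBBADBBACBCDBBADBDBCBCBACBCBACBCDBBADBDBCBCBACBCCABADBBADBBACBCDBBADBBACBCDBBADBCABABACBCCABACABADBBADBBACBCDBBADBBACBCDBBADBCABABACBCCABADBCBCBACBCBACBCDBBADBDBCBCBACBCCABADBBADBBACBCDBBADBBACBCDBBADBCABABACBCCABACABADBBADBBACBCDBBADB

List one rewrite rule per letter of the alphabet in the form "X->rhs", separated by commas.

  step 0 ⇒ step 1: DABA ⇒ CA·CBC·BA·CBC
    A ↦ CBC
    B ↦ BA
    D ↦ CA
    C ↦ DB  (constrained at step 1)

A->CBC, B->BA, C->DB, D->CA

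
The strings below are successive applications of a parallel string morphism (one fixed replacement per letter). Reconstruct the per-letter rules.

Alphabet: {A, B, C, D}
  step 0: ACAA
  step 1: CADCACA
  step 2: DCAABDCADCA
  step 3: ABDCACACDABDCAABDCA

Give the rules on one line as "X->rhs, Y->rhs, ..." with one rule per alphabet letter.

  step 2 ⇒ step 3: DCAABDCADCA ⇒ AB·D·CA·CA·CD·AB·D·CA·AB·D·CA
    A ↦ CA
    B ↦ CD
    C ↦ D
    D ↦ AB

A->CA, B->CD, C->D, D->AB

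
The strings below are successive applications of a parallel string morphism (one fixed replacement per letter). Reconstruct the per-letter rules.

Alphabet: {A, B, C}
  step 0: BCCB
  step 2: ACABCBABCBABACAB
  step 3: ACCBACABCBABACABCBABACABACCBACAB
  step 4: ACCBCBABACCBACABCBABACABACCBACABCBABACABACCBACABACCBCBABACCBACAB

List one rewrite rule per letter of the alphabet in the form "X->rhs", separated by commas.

A->AC, B->AB, C->CB

  step 3 ⇒ step 4: ACCBACABCBABACABCBABACABACCBACAB ⇒ AC·CB·CB·AB·AC·CB·AC·AB·CB·AB·AC·AB·AC·CB·AC·AB·CB·AB·AC·AB·AC·CB·AC·AB·AC·CB·CB·AB·AC·CB·AC·AB
    A ↦ AC
    B ↦ AB
    C ↦ CB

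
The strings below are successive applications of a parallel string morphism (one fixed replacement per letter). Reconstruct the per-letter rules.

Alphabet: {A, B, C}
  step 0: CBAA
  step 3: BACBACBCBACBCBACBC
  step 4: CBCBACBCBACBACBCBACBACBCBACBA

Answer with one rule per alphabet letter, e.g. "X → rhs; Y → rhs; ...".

  step 3 ⇒ step 4: BACBACBCBACBCBACBC ⇒ C·BC·BA·C·BC·BA·C·BA·C·BC·BA·C·BA·C·BC·BA·C·BA
    A ↦ BC
    B ↦ C
    C ↦ BA

A->BC, B->C, C->BA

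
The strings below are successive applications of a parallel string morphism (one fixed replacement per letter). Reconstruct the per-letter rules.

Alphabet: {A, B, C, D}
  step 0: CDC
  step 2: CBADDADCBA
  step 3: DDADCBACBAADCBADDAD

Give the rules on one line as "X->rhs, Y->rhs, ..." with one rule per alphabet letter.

  step 2 ⇒ step 3: CBADDADCBA ⇒ D·D·AD·CBA·CBA·AD·CBA·D·D·AD
    A ↦ AD
    B ↦ D
    C ↦ D
    D ↦ CBA

A->AD, B->D, C->D, D->CBA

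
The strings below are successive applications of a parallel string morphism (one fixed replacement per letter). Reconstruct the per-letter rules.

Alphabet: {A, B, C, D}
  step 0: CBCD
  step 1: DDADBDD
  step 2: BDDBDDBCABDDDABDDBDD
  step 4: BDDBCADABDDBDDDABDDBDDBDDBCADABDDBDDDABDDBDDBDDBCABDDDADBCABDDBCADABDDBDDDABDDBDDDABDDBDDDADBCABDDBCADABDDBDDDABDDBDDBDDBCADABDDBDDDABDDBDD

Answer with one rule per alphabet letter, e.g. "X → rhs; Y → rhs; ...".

  step 1 ⇒ step 2: DDADBDD ⇒ BDD·BDD·BCA·BDD·DA·BDD·BDD
    A ↦ BCA
    B ↦ DA
    D ↦ BDD
  step 0 ⇒ step 1: CBCD ⇒ D·DA·D·BDD
    C ↦ D

A->BCA, B->DA, C->D, D->BDD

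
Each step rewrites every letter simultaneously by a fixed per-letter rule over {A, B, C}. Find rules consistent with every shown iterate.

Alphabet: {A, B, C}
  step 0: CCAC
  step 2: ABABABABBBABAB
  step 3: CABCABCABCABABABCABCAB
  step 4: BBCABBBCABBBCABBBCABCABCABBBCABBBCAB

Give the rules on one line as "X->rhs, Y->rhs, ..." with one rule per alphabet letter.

  step 3 ⇒ step 4: CABCABCABCABABABCABCAB ⇒ BB·C·AB·BB·C·AB·BB·C·AB·BB·C·AB·C·AB·C·AB·BB·C·AB·BB·C·AB
    A ↦ C
    B ↦ AB
    C ↦ BB

A->C, B->AB, C->BB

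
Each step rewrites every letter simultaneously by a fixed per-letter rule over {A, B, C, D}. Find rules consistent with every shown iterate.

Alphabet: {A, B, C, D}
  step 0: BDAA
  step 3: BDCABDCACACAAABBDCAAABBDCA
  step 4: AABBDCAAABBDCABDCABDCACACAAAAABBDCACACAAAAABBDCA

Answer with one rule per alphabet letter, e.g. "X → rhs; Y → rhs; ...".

  step 3 ⇒ step 4: BDCABDCACACAAABBDCAAABBDCA ⇒ AA·B·BD·CA·AA·B·BD·CA·BD·CA·BD·CA·CA·CA·AA·AA·B·BD·CA·CA·CA·AA·AA·B·BD·CA
    A ↦ CA
    B ↦ AA
    C ↦ BD
    D ↦ B

A->CA, B->AA, C->BD, D->B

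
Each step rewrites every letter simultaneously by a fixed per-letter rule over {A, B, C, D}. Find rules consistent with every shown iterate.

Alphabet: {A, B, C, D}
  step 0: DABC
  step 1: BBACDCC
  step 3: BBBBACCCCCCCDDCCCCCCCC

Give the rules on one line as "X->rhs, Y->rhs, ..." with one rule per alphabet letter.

A->AC, B->D, C->CC, D->BB

  step 0 ⇒ step 1: DABC ⇒ BB·AC·D·CC
    A ↦ AC
    B ↦ D
    C ↦ CC
    D ↦ BB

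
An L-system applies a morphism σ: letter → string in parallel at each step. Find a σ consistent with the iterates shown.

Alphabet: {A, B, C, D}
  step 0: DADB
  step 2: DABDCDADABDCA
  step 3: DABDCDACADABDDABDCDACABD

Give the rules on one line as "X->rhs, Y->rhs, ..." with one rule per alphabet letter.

  step 2 ⇒ step 3: DABDCDADABDCA ⇒ DA·BD·C·DA·CA·DA·BD·DA·BD·C·DA·CA·BD
    A ↦ BD
    B ↦ C
    C ↦ CA
    D ↦ DA

A->BD, B->C, C->CA, D->DA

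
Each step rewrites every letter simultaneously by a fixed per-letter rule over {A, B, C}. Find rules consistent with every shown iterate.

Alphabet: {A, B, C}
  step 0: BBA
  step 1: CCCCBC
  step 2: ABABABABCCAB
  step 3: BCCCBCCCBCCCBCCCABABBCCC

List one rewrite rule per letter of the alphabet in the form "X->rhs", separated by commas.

  step 2 ⇒ step 3: ABABABABCCAB ⇒ BC·CC·BC·CC·BC·CC·BC·CC·AB·AB·BC·CC
    A ↦ BC
    B ↦ CC
    C ↦ AB

A->BC, B->CC, C->AB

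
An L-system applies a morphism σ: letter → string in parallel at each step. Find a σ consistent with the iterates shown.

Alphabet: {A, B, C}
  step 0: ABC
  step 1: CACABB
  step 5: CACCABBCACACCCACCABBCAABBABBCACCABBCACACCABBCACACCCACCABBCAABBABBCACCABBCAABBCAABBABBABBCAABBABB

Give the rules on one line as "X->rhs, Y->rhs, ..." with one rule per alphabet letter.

A->CA, B->C, C->ABB

  step 0 ⇒ step 1: ABC ⇒ CA·C·ABB
    A ↦ CA
    B ↦ C
    C ↦ ABB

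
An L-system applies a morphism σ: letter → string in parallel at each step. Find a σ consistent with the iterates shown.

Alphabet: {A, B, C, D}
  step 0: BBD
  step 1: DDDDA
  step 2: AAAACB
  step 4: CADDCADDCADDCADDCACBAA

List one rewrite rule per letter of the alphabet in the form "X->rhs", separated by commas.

A->CB, B->DD, C->CA, D->A

  step 1 ⇒ step 2: DDDDA ⇒ A·A·A·A·CB
    A ↦ CB
    D ↦ A
  step 0 ⇒ step 1: BBD ⇒ DD·DD·A
    B ↦ DD
    C ↦ CA  (constrained at step 2)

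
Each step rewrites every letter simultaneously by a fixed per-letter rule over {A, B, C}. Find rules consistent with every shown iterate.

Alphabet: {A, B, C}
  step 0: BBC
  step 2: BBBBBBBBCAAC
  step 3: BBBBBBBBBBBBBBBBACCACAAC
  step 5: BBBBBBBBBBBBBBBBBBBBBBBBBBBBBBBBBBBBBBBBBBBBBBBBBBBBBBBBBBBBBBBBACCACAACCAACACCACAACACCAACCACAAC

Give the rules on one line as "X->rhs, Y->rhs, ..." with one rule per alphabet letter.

  step 2 ⇒ step 3: BBBBBBBBCAAC ⇒ BB·BB·BB·BB·BB·BB·BB·BB·AC·CA·CA·AC
    A ↦ CA
    B ↦ BB
    C ↦ AC

A->CA, B->BB, C->AC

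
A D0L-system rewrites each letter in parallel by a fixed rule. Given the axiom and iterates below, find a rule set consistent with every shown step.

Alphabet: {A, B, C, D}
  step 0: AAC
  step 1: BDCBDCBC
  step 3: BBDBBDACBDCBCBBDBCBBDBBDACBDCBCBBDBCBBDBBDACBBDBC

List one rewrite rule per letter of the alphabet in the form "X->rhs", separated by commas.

  step 0 ⇒ step 1: AAC ⇒ BDC·BDC·BC
    A ↦ BDC
    C ↦ BC
    B ↦ BBD  (constrained at step 1)
    D ↦ AC  (constrained at step 1)

A->BDC, B->BBD, C->BC, D->AC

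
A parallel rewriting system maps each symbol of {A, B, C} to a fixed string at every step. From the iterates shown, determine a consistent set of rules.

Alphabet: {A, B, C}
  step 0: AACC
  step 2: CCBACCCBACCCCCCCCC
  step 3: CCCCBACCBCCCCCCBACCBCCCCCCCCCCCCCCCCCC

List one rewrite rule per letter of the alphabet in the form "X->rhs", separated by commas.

  step 2 ⇒ step 3: CCBACCCBACCCCCCCCC ⇒ CC·CC·BAC·CB·CC·CC·CC·BAC·CB·CC·CC·CC·CC·CC·CC·CC·CC·CC
    A ↦ CB
    B ↦ BAC
    C ↦ CC

A->CB, B->BAC, C->CC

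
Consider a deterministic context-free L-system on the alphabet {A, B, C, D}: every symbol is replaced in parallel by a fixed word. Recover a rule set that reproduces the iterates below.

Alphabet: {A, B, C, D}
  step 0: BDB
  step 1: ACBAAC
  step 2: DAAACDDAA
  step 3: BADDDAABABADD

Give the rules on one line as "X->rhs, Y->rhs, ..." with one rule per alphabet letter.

A->D, B->AC, C->AA, D->BA

  step 2 ⇒ step 3: DAAACDDAA ⇒ BA·D·D·D·AA·BA·BA·D·D
    A ↦ D
    C ↦ AA
    D ↦ BA
  step 0 ⇒ step 1: BDB ⇒ AC·BA·AC
    B ↦ AC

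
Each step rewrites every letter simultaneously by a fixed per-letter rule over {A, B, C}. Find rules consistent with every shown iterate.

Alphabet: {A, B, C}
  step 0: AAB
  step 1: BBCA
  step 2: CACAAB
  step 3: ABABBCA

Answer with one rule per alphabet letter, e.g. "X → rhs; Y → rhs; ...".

A->B, B->CA, C->A

  step 2 ⇒ step 3: CACAAB ⇒ A·B·A·B·B·CA
    A ↦ B
    B ↦ CA
    C ↦ A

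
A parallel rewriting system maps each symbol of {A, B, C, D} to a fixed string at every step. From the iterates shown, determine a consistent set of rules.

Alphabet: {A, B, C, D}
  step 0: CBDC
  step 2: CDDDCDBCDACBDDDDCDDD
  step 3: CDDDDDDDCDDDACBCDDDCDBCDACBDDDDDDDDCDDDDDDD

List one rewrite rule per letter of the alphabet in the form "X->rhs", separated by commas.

  step 2 ⇒ step 3: CDDDCDBCDACBDDDDCDDD ⇒ CD·DD·DD·DD·CD·DD·ACB·CD·DD·CDB·CD·ACB·DD·DD·DD·DD·CD·DD·DD·DD
    A ↦ CDB
    B ↦ ACB
    C ↦ CD
    D ↦ DD

A->CDB, B->ACB, C->CD, D->DD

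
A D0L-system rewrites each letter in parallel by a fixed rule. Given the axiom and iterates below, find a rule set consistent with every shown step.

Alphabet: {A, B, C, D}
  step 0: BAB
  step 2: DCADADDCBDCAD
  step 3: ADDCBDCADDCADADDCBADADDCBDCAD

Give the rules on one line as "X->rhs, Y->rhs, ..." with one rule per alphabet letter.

A->DC, B->AD, C->DCB, D->AD

  step 2 ⇒ step 3: DCADADDCBDCAD ⇒ AD·DCB·DC·AD·DC·AD·AD·DCB·AD·AD·DCB·DC·AD
    A ↦ DC
    B ↦ AD
    C ↦ DCB
    D ↦ AD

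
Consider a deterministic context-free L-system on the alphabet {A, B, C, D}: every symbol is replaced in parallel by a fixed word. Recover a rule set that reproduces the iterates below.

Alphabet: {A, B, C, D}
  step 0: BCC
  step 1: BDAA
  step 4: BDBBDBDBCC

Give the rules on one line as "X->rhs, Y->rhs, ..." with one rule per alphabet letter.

  step 0 ⇒ step 1: BCC ⇒ BD·A·A
    B ↦ BD
    C ↦ A
    A ↦ C  (constrained at step 1)
    D ↦ B  (constrained at step 1)

A->C, B->BD, C->A, D->B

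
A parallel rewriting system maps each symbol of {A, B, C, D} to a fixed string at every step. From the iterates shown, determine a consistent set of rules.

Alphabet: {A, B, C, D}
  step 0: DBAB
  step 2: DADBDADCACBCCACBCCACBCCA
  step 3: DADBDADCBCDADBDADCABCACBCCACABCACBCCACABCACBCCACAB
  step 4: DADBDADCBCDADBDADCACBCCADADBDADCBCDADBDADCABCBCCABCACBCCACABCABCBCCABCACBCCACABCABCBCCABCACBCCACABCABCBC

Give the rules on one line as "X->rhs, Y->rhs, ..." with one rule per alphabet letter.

A->B, B->CBC, C->CA, D->DAD

  step 3 ⇒ step 4: DADBDADCBCDADBDADCABCACBCCACABCACBCCACABCACBCCACAB ⇒ DAD·B·DAD·CBC·DAD·B·DAD·CA·CBC·CA·DAD·B·DAD·CBC·DAD·B·DAD·CA·B·CBC·CA·B·CA·CBC·CA·CA·B·CA·B·CBC·CA·B·CA·CBC·CA·CA·B·CA·B·CBC·CA·B·CA·CBC·CA·CA·B·CA·B·CBC
    A ↦ B
    B ↦ CBC
    C ↦ CA
    D ↦ DAD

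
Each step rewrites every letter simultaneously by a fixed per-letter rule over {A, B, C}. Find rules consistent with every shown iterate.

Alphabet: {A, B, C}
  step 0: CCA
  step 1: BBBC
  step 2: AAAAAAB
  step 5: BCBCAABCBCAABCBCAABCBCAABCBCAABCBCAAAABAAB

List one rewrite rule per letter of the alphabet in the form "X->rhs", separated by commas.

A->BC, B->AA, C->B

  step 1 ⇒ step 2: BBBC ⇒ AA·AA·AA·B
    B ↦ AA
    C ↦ B
  step 0 ⇒ step 1: CCA ⇒ B·B·BC
    A ↦ BC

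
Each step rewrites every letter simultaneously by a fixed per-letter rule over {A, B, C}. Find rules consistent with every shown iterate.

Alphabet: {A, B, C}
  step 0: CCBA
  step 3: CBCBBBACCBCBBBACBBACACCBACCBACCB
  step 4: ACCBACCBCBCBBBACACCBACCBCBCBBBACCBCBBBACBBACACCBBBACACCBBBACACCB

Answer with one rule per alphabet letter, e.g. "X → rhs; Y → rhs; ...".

A->BB, B->CB, C->AC

  step 3 ⇒ step 4: CBCBBBACCBCBBBACBBACACCBACCBACCB ⇒ AC·CB·AC·CB·CB·CB·BB·AC·AC·CB·AC·CB·CB·CB·BB·AC·CB·CB·BB·AC·BB·AC·AC·CB·BB·AC·AC·CB·BB·AC·AC·CB
    A ↦ BB
    B ↦ CB
    C ↦ AC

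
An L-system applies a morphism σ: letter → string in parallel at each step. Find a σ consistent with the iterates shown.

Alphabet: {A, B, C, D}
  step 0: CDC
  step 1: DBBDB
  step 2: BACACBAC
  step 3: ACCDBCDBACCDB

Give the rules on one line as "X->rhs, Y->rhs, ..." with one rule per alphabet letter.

  step 2 ⇒ step 3: BACACBAC ⇒ AC·C·DB·C·DB·AC·C·DB
    A ↦ C
    B ↦ AC
    C ↦ DB
  step 0 ⇒ step 1: CDC ⇒ DB·B·DB
    D ↦ B

A->C, B->AC, C->DB, D->B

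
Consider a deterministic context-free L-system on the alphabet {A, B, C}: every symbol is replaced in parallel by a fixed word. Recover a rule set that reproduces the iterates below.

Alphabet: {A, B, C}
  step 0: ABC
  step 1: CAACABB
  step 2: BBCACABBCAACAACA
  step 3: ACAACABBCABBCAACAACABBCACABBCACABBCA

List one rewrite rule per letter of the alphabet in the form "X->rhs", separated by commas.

  step 2 ⇒ step 3: BBCACABBCAACAACA ⇒ ACA·ACA·BB·CA·BB·CA·ACA·ACA·BB·CA·CA·BB·CA·CA·BB·CA
    A ↦ CA
    B ↦ ACA
    C ↦ BB

A->CA, B->ACA, C->BB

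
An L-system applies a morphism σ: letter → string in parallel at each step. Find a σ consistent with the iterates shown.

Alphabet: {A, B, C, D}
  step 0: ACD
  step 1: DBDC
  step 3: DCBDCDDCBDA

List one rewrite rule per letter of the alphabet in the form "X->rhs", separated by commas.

A->D, B->DA, C->B, D->DC

  step 0 ⇒ step 1: ACD ⇒ D·B·DC
    A ↦ D
    C ↦ B
    D ↦ DC
    B ↦ DA  (constrained at step 1)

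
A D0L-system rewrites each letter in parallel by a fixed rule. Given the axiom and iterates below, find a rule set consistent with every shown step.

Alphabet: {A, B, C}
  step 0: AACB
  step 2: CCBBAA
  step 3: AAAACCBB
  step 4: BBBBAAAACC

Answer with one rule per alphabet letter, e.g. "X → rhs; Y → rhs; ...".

A->B, B->C, C->AA

  step 3 ⇒ step 4: AAAACCBB ⇒ B·B·B·B·AA·AA·C·C
    A ↦ B
    B ↦ C
    C ↦ AA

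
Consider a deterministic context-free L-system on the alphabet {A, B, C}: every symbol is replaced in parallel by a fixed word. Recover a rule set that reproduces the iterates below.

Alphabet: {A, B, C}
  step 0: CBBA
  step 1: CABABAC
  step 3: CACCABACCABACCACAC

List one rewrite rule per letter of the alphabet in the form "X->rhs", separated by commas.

A->C, B->BA, C->CA

  step 0 ⇒ step 1: CBBA ⇒ CA·BA·BA·C
    A ↦ C
    B ↦ BA
    C ↦ CA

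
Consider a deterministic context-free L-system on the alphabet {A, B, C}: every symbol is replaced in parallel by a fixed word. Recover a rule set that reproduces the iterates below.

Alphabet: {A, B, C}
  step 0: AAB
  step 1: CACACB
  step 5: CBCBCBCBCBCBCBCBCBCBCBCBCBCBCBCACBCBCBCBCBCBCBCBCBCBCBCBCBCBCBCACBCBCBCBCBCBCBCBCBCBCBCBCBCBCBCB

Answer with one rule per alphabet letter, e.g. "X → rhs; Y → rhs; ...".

A->CA, B->CB, C->CB

  step 0 ⇒ step 1: AAB ⇒ CA·CA·CB
    A ↦ CA
    B ↦ CB
    C ↦ CB  (constrained at step 1)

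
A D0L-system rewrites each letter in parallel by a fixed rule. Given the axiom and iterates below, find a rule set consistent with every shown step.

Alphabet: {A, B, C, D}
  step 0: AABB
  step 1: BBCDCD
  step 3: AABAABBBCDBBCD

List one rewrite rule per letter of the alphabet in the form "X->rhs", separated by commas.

A->B, B->CD, C->A, D->AB

  step 0 ⇒ step 1: AABB ⇒ B·B·CD·CD
    A ↦ B
    B ↦ CD
    C ↦ A  (constrained at step 1)
    D ↦ AB  (constrained at step 1)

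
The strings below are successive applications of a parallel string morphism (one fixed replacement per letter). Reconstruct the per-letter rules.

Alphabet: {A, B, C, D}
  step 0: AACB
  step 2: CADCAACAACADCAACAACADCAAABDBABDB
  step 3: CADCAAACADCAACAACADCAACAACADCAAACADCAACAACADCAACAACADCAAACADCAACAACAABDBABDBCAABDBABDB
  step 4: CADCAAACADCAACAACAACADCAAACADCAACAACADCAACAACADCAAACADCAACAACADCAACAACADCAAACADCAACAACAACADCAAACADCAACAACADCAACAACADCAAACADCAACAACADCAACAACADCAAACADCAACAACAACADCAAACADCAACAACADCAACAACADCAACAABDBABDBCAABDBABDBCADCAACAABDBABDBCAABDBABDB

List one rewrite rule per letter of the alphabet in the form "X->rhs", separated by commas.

A->CAA, B->BDB, C->CAD, D->A

  step 3 ⇒ step 4: CADCAAACADCAACAACADCAACAACADCAAACADCAACAACADCAACAACADCAAACADCAACAACAABDBABDBCAABDBABDB ⇒ CAD·CAA·A·CAD·CAA·CAA·CAA·CAD·CAA·A·CAD·CAA·CAA·CAD·CAA·CAA·CAD·CAA·A·CAD·CAA·CAA·CAD·CAA·CAA·CAD·CAA·A·CAD·CAA·CAA·CAA·CAD·CAA·A·CAD·CAA·CAA·CAD·CAA·CAA·CAD·CAA·A·CAD·CAA·CAA·CAD·CAA·CAA·CAD·CAA·A·CAD·CAA·CAA·CAA·CAD·CAA·A·CAD·CAA·CAA·CAD·CAA·CAA·CAD·CAA·CAA·BDB·A·BDB·CAA·BDB·A·BDB·CAD·CAA·CAA·BDB·A·BDB·CAA·BDB·A·BDB
    A ↦ CAA
    B ↦ BDB
    C ↦ CAD
    D ↦ A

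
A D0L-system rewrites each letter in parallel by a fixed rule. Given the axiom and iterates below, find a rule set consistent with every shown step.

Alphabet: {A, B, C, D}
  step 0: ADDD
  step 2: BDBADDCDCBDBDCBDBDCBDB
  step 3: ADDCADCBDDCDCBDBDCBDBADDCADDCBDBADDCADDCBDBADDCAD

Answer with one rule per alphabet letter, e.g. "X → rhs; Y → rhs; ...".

  step 2 ⇒ step 3: BDBADDCDCBDBDCBDBDCBDB ⇒ AD·DC·AD·CBD·DC·DC·BDB·DC·BDB·AD·DC·AD·DC·BDB·AD·DC·AD·DC·BDB·AD·DC·AD
    A ↦ CBD
    B ↦ AD
    C ↦ BDB
    D ↦ DC

A->CBD, B->AD, C->BDB, D->DC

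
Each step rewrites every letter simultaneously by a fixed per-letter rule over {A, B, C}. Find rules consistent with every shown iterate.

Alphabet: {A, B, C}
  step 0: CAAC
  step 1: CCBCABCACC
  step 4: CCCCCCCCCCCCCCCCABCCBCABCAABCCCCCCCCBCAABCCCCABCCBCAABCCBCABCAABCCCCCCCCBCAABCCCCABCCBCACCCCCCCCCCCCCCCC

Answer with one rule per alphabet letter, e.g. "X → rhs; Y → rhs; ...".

  step 0 ⇒ step 1: CAAC ⇒ CC·BCA·BCA·CC
    A ↦ BCA
    C ↦ CC
    B ↦ AB  (constrained at step 1)

A->BCA, B->AB, C->CC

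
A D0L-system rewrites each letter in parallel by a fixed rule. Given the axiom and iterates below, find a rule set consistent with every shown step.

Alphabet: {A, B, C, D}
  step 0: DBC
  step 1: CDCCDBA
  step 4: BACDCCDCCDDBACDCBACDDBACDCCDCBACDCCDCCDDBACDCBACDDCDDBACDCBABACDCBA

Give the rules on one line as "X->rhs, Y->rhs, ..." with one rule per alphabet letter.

A->D, B->CD, C->BA, D->CDC

  step 0 ⇒ step 1: DBC ⇒ CDC·CD·BA
    B ↦ CD
    C ↦ BA
    D ↦ CDC
    A ↦ D  (constrained at step 1)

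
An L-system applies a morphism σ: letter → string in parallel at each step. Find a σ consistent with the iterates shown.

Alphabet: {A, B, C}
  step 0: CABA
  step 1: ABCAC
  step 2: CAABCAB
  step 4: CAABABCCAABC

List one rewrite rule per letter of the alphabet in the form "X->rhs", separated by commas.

A->C, B->A, C->AB

  step 1 ⇒ step 2: ABCAC ⇒ C·A·AB·C·AB
    A ↦ C
    B ↦ A
    C ↦ AB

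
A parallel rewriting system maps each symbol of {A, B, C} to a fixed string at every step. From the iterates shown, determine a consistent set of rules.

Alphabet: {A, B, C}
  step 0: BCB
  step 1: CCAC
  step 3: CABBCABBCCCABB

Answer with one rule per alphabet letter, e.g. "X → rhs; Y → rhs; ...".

  step 0 ⇒ step 1: BCB ⇒ C·CA·C
    B ↦ C
    C ↦ CA
    A ↦ BB  (constrained at step 1)

A->BB, B->C, C->CA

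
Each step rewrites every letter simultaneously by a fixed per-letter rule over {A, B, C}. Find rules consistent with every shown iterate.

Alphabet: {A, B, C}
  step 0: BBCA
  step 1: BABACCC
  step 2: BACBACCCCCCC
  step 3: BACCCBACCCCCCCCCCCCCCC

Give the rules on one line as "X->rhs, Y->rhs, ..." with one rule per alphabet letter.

  step 2 ⇒ step 3: BACBACCCCCCC ⇒ BA·C·CC·BA·C·CC·CC·CC·CC·CC·CC·CC
    A ↦ C
    B ↦ BA
    C ↦ CC

A->C, B->BA, C->CC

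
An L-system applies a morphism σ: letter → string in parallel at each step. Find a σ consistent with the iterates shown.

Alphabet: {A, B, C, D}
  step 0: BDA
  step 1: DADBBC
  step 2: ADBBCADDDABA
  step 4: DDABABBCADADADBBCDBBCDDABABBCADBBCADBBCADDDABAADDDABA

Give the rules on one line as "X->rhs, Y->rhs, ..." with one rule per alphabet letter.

A->BBC, B->D, C->ABA, D->AD

  step 1 ⇒ step 2: DADBBC ⇒ AD·BBC·AD·D·D·ABA
    A ↦ BBC
    B ↦ D
    C ↦ ABA
    D ↦ AD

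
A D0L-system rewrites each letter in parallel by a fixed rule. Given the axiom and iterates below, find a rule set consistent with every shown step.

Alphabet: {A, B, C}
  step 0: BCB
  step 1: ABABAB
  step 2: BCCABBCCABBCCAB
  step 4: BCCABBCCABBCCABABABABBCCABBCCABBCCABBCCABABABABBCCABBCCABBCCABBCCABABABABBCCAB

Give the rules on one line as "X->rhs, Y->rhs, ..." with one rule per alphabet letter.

A->BCC, B->AB, C->AB

  step 1 ⇒ step 2: ABABAB ⇒ BCC·AB·BCC·AB·BCC·AB
    A ↦ BCC
    B ↦ AB
  step 0 ⇒ step 1: BCB ⇒ AB·AB·AB
    C ↦ AB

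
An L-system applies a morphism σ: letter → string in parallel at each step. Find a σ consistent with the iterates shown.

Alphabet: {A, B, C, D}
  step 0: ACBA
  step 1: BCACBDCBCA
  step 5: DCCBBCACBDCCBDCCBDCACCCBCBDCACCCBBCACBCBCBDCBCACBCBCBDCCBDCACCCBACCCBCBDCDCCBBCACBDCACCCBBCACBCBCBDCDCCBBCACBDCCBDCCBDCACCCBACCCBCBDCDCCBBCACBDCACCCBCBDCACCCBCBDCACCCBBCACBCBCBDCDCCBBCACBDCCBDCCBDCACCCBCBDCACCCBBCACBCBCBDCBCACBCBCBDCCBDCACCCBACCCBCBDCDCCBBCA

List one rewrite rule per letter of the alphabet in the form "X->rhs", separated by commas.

A->BCA, B->DC, C->CB, D->ACC

  step 0 ⇒ step 1: ACBA ⇒ BCA·CB·DC·BCA
    A ↦ BCA
    B ↦ DC
    C ↦ CB
    D ↦ ACC  (constrained at step 1)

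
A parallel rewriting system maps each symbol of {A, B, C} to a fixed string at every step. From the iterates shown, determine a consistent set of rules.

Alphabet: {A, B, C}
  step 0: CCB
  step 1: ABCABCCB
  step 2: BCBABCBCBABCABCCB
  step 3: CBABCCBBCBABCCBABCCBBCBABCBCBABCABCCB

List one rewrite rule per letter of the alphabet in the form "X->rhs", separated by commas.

A->B, B->CB, C->ABC

  step 2 ⇒ step 3: BCBABCBCBABCABCCB ⇒ CB·ABC·CB·B·CB·ABC·CB·ABC·CB·B·CB·ABC·B·CB·ABC·ABC·CB
    A ↦ B
    B ↦ CB
    C ↦ ABC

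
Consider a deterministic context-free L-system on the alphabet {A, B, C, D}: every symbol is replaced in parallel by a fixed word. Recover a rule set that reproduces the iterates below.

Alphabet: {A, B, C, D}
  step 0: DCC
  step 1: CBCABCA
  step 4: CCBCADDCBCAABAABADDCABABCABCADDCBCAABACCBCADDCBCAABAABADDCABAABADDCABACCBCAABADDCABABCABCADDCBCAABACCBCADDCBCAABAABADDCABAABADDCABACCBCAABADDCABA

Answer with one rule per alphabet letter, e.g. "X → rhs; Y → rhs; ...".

A->ABA, B->DDC, C->BCA, D->C

  step 0 ⇒ step 1: DCC ⇒ C·BCA·BCA
    C ↦ BCA
    D ↦ C
    A ↦ ABA  (constrained at step 1)
    B ↦ DDC  (constrained at step 1)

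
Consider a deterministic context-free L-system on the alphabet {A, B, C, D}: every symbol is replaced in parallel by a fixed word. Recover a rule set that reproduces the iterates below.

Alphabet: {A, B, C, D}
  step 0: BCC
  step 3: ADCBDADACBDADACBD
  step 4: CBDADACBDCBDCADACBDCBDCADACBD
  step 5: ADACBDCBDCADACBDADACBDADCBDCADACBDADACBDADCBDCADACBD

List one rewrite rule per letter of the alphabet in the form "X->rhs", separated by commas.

A->C, B->AC, C->AD, D->BD

  step 4 ⇒ step 5: CBDADACBDCBDCADACBDCBDCADACBD ⇒ AD·AC·BD·C·BD·C·AD·AC·BD·AD·AC·BD·AD·C·BD·C·AD·AC·BD·AD·AC·BD·AD·C·BD·C·AD·AC·BD
    A ↦ C
    B ↦ AC
    C ↦ AD
    D ↦ BD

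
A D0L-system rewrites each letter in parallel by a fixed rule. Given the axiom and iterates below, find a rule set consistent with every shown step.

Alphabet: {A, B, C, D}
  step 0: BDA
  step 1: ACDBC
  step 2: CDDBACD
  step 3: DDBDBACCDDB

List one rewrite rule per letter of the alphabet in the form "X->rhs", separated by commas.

  step 2 ⇒ step 3: CDDBACD ⇒ D·DB·DB·AC·C·D·DB
    A ↦ C
    B ↦ AC
    C ↦ D
    D ↦ DB

A->C, B->AC, C->D, D->DB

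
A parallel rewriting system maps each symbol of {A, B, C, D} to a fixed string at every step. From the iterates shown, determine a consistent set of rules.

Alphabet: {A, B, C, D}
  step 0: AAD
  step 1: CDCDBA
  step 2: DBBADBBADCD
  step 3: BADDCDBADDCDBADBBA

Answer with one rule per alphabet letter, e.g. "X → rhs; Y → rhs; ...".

  step 2 ⇒ step 3: DBBADBBADCD ⇒ BA·D·D·CD·BA·D·D·CD·BA·DB·BA
    A ↦ CD
    B ↦ D
    C ↦ DB
    D ↦ BA

A->CD, B->D, C->DB, D->BA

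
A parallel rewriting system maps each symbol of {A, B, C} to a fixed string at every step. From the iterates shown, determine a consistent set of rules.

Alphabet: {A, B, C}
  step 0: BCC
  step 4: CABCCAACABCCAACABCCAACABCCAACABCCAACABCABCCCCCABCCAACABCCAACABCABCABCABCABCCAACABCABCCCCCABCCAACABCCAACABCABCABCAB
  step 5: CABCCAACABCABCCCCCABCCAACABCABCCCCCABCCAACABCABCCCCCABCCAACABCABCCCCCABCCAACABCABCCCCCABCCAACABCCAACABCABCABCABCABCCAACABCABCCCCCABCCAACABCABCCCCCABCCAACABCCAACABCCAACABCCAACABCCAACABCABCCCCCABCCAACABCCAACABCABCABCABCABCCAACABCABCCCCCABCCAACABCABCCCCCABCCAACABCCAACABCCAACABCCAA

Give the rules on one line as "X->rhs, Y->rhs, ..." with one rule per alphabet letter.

  step 4 ⇒ step 5: CABCCAACABCCAACABCCAACABCCAACABCCAACABCABCCCCCABCCAACABCCAACABCABCABCABCABCCAACABCABCCCCCABCCAACABCCAACABCABCABCAB ⇒ CAB·CC·AA·CAB·CAB·CC·CC·CAB·CC·AA·CAB·CAB·CC·CC·CAB·CC·AA·CAB·CAB·CC·CC·CAB·CC·AA·CAB·CAB·CC·CC·CAB·CC·AA·CAB·CAB·CC·CC·CAB·CC·AA·CAB·CC·AA·CAB·CAB·CAB·CAB·CAB·CC·AA·CAB·CAB·CC·CC·CAB·CC·AA·CAB·CAB·CC·CC·CAB·CC·AA·CAB·CC·AA·CAB·CC·AA·CAB·CC·AA·CAB·CC·AA·CAB·CAB·CC·CC·CAB·CC·AA·CAB·CC·AA·CAB·CAB·CAB·CAB·CAB·CC·AA·CAB·CAB·CC·CC·CAB·CC·AA·CAB·CAB·CC·CC·CAB·CC·AA·CAB·CC·AA·CAB·CC·AA·CAB·CC·AA
    A ↦ CC
    B ↦ AA
    C ↦ CAB

A->CC, B->AA, C->CAB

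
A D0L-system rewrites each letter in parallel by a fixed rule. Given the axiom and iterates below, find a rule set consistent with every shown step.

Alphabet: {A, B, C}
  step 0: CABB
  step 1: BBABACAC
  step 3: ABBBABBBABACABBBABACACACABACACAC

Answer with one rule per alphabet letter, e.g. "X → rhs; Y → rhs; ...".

A->AB, B->AC, C->BB

  step 0 ⇒ step 1: CABB ⇒ BB·AB·AC·AC
    A ↦ AB
    B ↦ AC
    C ↦ BB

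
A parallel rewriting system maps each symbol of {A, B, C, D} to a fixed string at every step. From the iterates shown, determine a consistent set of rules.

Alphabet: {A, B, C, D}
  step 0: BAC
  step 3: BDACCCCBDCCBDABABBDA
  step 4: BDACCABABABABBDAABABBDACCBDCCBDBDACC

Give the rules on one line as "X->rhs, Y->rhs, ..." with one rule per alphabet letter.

A->CC, B->BD, C->AB, D->A

  step 3 ⇒ step 4: BDACCCCBDCCBDABABBDA ⇒ BD·A·CC·AB·AB·AB·AB·BD·A·AB·AB·BD·A·CC·BD·CC·BD·BD·A·CC
    A ↦ CC
    B ↦ BD
    C ↦ AB
    D ↦ A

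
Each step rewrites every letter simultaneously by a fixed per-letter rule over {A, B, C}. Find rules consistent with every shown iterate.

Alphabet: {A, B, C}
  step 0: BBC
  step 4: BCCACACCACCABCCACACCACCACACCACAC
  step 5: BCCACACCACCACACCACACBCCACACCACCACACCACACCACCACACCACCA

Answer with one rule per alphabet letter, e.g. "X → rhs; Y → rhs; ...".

  step 4 ⇒ step 5: BCCACACCACCABCCACACCACCACACCACAC ⇒ BC·CA·CA·C·CA·C·CA·CA·C·CA·CA·C·BC·CA·CA·C·CA·C·CA·CA·C·CA·CA·C·CA·C·CA·CA·C·CA·C·CA
    A ↦ C
    B ↦ BC
    C ↦ CA

A->C, B->BC, C->CA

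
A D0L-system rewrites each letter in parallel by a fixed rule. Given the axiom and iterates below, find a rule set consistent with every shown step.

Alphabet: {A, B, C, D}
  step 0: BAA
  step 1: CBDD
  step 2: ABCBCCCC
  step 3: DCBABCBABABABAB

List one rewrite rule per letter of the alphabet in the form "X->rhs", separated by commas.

  step 2 ⇒ step 3: ABCBCCCC ⇒ D·CB·AB·CB·AB·AB·AB·AB
    A ↦ D
    B ↦ CB
    C ↦ AB
  step 1 ⇒ step 2: CBDD ⇒ AB·CB·CC·CC
    D ↦ CC

A->D, B->CB, C->AB, D->CC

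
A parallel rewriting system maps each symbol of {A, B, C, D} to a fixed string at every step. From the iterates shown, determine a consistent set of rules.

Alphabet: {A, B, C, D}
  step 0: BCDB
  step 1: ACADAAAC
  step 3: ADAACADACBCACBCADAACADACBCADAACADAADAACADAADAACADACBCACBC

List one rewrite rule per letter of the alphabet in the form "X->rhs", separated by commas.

  step 0 ⇒ step 1: BCDB ⇒ AC·ADA·A·AC
    B ↦ AC
    C ↦ ADA
    D ↦ A
    A ↦ CBC  (constrained at step 1)

A->CBC, B->AC, C->ADA, D->A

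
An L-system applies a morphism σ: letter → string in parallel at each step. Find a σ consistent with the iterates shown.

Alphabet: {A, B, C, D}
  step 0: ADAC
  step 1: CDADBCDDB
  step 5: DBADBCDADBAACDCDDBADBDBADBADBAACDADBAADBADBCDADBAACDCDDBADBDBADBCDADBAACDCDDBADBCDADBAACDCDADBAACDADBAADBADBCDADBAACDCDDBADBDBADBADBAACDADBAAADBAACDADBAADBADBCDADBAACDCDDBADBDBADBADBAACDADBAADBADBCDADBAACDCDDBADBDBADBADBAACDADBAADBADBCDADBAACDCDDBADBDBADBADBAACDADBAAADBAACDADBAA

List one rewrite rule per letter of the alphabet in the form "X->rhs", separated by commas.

  step 0 ⇒ step 1: ADAC ⇒ CD·ADB·CD·DB
    A ↦ CD
    C ↦ DB
    D ↦ ADB
    B ↦ AA  (constrained at step 1)

A->CD, B->AA, C->DB, D->ADB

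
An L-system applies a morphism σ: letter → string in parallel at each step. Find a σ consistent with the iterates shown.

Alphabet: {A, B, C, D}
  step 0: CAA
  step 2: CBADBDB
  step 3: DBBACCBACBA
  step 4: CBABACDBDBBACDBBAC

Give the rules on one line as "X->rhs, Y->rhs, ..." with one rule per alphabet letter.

  step 3 ⇒ step 4: DBBACCBACBA ⇒ C·BA·BA·C·DB·DB·BA·C·DB·BA·C
    A ↦ C
    B ↦ BA
    C ↦ DB
    D ↦ C

A->C, B->BA, C->DB, D->C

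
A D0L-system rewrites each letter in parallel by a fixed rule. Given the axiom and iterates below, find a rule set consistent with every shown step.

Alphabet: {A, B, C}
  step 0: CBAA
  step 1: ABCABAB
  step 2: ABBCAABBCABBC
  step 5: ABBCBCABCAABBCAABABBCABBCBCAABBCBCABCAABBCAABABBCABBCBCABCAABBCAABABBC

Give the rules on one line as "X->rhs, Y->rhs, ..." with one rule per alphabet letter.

  step 1 ⇒ step 2: ABCABAB ⇒ AB·BC·A·AB·BC·AB·BC
    A ↦ AB
    B ↦ BC
    C ↦ A

A->AB, B->BC, C->A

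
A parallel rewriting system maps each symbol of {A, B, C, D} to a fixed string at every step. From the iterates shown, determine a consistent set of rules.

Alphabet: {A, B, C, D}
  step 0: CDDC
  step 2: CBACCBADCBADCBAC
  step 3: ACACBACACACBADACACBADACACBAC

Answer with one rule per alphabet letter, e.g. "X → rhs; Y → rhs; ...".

A->CB, B->A, C->AC, D->AD

  step 2 ⇒ step 3: CBACCBADCBADCBAC ⇒ AC·A·CB·AC·AC·A·CB·AD·AC·A·CB·AD·AC·A·CB·AC
    A ↦ CB
    B ↦ A
    C ↦ AC
    D ↦ AD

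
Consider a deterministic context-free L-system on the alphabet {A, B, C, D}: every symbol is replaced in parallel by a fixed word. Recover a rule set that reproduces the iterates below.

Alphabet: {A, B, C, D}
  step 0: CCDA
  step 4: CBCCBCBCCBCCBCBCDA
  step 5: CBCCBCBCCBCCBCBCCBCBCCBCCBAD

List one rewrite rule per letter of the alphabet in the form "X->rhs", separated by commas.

A->D, B->C, C->CB, D->A

  step 4 ⇒ step 5: CBCCBCBCCBCCBCBCDA ⇒ CB·C·CB·CB·C·CB·C·CB·CB·C·CB·CB·C·CB·C·CB·A·D
    A ↦ D
    B ↦ C
    C ↦ CB
    D ↦ A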